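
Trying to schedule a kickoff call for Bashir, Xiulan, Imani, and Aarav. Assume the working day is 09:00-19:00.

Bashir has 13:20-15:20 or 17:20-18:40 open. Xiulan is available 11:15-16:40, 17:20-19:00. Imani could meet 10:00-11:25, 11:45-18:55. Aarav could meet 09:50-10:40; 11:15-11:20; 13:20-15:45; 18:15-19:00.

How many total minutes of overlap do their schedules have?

145

Bashir ∩ Xiulan: 13:20-15:20, 17:20-18:40.
Bashir ∩ Xiulan ∩ Imani: 13:20-15:20, 17:20-18:40.
Bashir ∩ Xiulan ∩ Imani ∩ Aarav: 13:20-15:20, 18:15-18:40.
Those are the intersection windows.
Summing the common windows: 120 + 25 = 145 minutes.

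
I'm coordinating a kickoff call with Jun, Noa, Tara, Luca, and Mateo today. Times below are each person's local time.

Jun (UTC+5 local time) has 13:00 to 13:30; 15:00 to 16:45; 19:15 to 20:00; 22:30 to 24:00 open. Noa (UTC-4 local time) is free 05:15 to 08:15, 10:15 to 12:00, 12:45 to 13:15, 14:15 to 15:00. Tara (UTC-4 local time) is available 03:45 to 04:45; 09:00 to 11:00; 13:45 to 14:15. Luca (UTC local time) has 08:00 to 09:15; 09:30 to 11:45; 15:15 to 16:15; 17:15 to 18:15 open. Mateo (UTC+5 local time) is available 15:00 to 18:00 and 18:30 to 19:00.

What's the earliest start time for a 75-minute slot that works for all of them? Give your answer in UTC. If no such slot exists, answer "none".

none

Jun in UTC: 08:00-08:30, 10:00-11:45, 14:15-15:00, 17:30-19:00 (subtract 5h to convert from UTC+5).
Noa in UTC: 09:15-12:15, 14:15-16:00, 16:45-17:15, 18:15-19:00 (add 4h to convert from UTC-4).
Tara in UTC: 07:45-08:45, 13:00-15:00, 17:45-18:15 (add 4h to convert from UTC-4).
Luca in UTC: 08:00-09:15, 09:30-11:45, 15:15-16:15, 17:15-18:15.
Mateo in UTC: 10:00-13:00, 13:30-14:00 (subtract 5h to convert from UTC+5).
Jun ∩ Noa: 10:00-11:45, 14:15-15:00, 18:15-19:00.
Jun ∩ Noa ∩ Tara: 14:15-15:00.
Jun ∩ Noa ∩ Tara ∩ Luca: ∅.
Jun ∩ Noa ∩ Tara ∩ Luca ∩ Mateo: ∅.
There is no time when everyone is free.
No common window is at least 75 minutes long.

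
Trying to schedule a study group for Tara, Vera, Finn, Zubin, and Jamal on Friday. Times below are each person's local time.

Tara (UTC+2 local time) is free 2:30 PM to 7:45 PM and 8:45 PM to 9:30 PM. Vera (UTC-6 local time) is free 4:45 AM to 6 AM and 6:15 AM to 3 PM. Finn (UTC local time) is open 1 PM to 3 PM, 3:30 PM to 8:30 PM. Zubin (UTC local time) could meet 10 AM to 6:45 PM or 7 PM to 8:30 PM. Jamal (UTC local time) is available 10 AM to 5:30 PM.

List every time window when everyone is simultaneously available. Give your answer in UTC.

Tara in UTC: 12:30-17:45, 18:45-19:30 (subtract 2h to convert from UTC+2).
Vera in UTC: 10:45-12:00, 12:15-21:00 (add 6h to convert from UTC-6).
Finn in UTC: 13:00-15:00, 15:30-20:30.
Zubin in UTC: 10:00-18:45, 19:00-20:30.
Jamal in UTC: 10:00-17:30.
Tara ∩ Vera: 12:30-17:45, 18:45-19:30.
Tara ∩ Vera ∩ Finn: 13:00-15:00, 15:30-17:45, 18:45-19:30.
Tara ∩ Vera ∩ Finn ∩ Zubin: 13:00-15:00, 15:30-17:45, 19:00-19:30.
Tara ∩ Vera ∩ Finn ∩ Zubin ∩ Jamal: 13:00-15:00, 15:30-17:30.

13:00-15:00, 15:30-17:30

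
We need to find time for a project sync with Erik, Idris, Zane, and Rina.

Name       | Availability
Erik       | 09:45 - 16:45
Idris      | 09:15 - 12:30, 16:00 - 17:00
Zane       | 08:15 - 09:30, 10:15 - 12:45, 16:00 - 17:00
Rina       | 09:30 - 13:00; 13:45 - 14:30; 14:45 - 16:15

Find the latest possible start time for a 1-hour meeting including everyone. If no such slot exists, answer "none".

11:30

Erik ∩ Idris: 09:45-12:30, 16:00-16:45.
Erik ∩ Idris ∩ Zane: 10:15-12:30, 16:00-16:45.
Erik ∩ Idris ∩ Zane ∩ Rina: 10:15-12:30, 16:00-16:15.
The last common window of at least 60 minutes is 10:15-12:30; a 60-minute meeting can start as late as 11:30 and still end by 12:30.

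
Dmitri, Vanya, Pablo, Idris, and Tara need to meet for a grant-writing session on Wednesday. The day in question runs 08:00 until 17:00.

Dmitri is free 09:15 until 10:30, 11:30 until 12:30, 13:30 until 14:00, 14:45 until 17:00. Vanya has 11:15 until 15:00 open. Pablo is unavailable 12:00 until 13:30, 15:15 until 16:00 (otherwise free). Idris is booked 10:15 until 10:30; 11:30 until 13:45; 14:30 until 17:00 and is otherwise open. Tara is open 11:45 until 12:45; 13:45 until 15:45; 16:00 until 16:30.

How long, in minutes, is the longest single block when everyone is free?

Dmitri free: 09:15-10:30, 11:30-12:30, 13:30-14:00, 14:45-17:00.
Vanya free: 11:15-15:00.
Pablo free: 08:00-12:00, 13:30-15:15, 16:00-17:00 (invert busy blocks within the working day).
Idris free: 08:00-10:15, 10:30-11:30, 13:45-14:30 (invert busy blocks within the working day).
Tara free: 11:45-12:45, 13:45-15:45, 16:00-16:30.
Dmitri ∩ Vanya: 11:30-12:30, 13:30-14:00, 14:45-15:00.
Dmitri ∩ Vanya ∩ Pablo: 11:30-12:00, 13:30-14:00, 14:45-15:00.
Dmitri ∩ Vanya ∩ Pablo ∩ Idris: 13:45-14:00.
Dmitri ∩ Vanya ∩ Pablo ∩ Idris ∩ Tara: 13:45-14:00.
The longest is 13:45-14:00 at 15 minutes.

15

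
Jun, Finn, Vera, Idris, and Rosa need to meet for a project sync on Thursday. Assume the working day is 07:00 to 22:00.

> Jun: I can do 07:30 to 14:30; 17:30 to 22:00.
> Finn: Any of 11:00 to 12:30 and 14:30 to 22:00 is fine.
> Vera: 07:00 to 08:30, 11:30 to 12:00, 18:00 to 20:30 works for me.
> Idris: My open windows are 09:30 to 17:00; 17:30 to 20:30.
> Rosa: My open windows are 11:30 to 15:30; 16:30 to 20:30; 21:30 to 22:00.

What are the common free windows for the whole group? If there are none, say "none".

11:30-12:00, 18:00-20:30

Jun ∩ Finn: 11:00-12:30, 17:30-22:00.
Jun ∩ Finn ∩ Vera: 11:30-12:00, 18:00-20:30.
Jun ∩ Finn ∩ Vera ∩ Idris: 11:30-12:00, 18:00-20:30.
Jun ∩ Finn ∩ Vera ∩ Idris ∩ Rosa: 11:30-12:00, 18:00-20:30.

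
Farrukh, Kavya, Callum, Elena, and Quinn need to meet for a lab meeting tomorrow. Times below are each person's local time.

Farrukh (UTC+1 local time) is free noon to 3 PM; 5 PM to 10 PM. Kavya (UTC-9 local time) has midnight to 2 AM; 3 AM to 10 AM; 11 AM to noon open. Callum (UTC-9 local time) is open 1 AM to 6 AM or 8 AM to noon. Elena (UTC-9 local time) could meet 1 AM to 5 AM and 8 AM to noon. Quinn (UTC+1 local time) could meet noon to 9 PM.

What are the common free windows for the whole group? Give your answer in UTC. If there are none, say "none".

Farrukh in UTC: 11:00-14:00, 16:00-21:00 (subtract 1h to convert from UTC+1).
Kavya in UTC: 09:00-11:00, 12:00-19:00, 20:00-21:00 (add 9h to convert from UTC-9).
Callum in UTC: 10:00-15:00, 17:00-21:00 (add 9h to convert from UTC-9).
Elena in UTC: 10:00-14:00, 17:00-21:00 (add 9h to convert from UTC-9).
Quinn in UTC: 11:00-20:00 (subtract 1h to convert from UTC+1).
Farrukh ∩ Kavya: 12:00-14:00, 16:00-19:00, 20:00-21:00.
Farrukh ∩ Kavya ∩ Callum: 12:00-14:00, 17:00-19:00, 20:00-21:00.
Farrukh ∩ Kavya ∩ Callum ∩ Elena: 12:00-14:00, 17:00-19:00, 20:00-21:00.
Farrukh ∩ Kavya ∩ Callum ∩ Elena ∩ Quinn: 12:00-14:00, 17:00-19:00.
Those are the intersection windows.

12:00-14:00, 17:00-19:00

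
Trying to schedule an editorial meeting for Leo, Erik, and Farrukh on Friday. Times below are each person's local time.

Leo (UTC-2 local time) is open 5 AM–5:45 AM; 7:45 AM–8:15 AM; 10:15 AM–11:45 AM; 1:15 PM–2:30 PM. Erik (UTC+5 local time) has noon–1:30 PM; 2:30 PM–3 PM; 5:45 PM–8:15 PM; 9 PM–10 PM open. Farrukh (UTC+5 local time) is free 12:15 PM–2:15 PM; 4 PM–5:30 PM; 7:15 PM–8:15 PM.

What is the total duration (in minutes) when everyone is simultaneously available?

30

Leo in UTC: 07:00-07:45, 09:45-10:15, 12:15-13:45, 15:15-16:30 (add 2h to convert from UTC-2).
Erik in UTC: 07:00-08:30, 09:30-10:00, 12:45-15:15, 16:00-17:00 (subtract 5h to convert from UTC+5).
Farrukh in UTC: 07:15-09:15, 11:00-12:30, 14:15-15:15 (subtract 5h to convert from UTC+5).
Leo ∩ Erik: 07:00-07:45, 09:45-10:00, 12:45-13:45, 16:00-16:30.
Leo ∩ Erik ∩ Farrukh: 07:15-07:45.
Those are the intersection windows.
That's a single block of 30 minutes.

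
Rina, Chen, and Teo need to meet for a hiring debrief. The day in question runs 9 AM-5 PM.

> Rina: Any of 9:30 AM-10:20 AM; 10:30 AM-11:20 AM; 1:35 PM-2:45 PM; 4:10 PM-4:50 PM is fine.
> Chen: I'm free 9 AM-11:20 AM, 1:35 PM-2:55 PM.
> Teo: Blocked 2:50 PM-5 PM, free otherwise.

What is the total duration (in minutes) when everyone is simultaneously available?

170

Rina free: 09:30-10:20, 10:30-11:20, 13:35-14:45, 16:10-16:50.
Chen free: 09:00-11:20, 13:35-14:55.
Teo free: 09:00-14:50 (invert busy blocks within the working day).
Rina ∩ Chen: 09:30-10:20, 10:30-11:20, 13:35-14:45.
Rina ∩ Chen ∩ Teo: 09:30-10:20, 10:30-11:20, 13:35-14:45.
Summing the common windows: 50 + 50 + 70 = 170 minutes.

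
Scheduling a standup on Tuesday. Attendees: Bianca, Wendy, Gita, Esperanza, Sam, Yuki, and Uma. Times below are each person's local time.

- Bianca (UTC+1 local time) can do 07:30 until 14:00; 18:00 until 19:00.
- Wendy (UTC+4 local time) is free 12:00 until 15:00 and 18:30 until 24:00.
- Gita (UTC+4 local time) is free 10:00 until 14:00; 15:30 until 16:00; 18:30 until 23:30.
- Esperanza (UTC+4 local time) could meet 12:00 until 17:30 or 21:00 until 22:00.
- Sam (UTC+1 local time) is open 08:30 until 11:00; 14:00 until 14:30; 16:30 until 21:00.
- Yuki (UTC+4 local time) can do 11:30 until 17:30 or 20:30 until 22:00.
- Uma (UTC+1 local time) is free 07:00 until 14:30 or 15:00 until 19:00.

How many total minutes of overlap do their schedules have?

180

Bianca in UTC: 06:30-13:00, 17:00-18:00 (subtract 1h to convert from UTC+1).
Wendy in UTC: 08:00-11:00, 14:30-20:00 (subtract 4h to convert from UTC+4).
Gita in UTC: 06:00-10:00, 11:30-12:00, 14:30-19:30 (subtract 4h to convert from UTC+4).
Esperanza in UTC: 08:00-13:30, 17:00-18:00 (subtract 4h to convert from UTC+4).
Sam in UTC: 07:30-10:00, 13:00-13:30, 15:30-20:00 (subtract 1h to convert from UTC+1).
Yuki in UTC: 07:30-13:30, 16:30-18:00 (subtract 4h to convert from UTC+4).
Uma in UTC: 06:00-13:30, 14:00-18:00 (subtract 1h to convert from UTC+1).
Bianca ∩ Wendy: 08:00-11:00, 17:00-18:00.
Bianca ∩ Wendy ∩ Gita: 08:00-10:00, 17:00-18:00.
Bianca ∩ Wendy ∩ Gita ∩ Esperanza: 08:00-10:00, 17:00-18:00.
Bianca ∩ Wendy ∩ Gita ∩ Esperanza ∩ Sam: 08:00-10:00, 17:00-18:00.
Bianca ∩ Wendy ∩ Gita ∩ Esperanza ∩ Sam ∩ Yuki: 08:00-10:00, 17:00-18:00.
Bianca ∩ Wendy ∩ Gita ∩ Esperanza ∩ Sam ∩ Yuki ∩ Uma: 08:00-10:00, 17:00-18:00.
Those are the intersection windows.
Summing the common windows: 120 + 60 = 180 minutes.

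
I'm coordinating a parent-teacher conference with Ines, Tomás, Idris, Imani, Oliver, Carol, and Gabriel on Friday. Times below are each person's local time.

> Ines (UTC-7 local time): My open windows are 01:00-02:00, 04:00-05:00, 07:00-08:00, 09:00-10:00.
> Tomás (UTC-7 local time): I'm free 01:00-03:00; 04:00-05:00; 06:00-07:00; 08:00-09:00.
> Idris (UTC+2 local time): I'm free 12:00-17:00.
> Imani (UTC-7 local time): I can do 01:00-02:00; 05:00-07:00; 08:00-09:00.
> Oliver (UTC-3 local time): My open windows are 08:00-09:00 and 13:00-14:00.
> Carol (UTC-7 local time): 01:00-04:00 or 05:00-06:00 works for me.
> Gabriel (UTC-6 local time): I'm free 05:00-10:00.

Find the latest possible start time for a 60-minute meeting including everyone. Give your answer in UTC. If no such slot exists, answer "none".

none

Ines in UTC: 08:00-09:00, 11:00-12:00, 14:00-15:00, 16:00-17:00 (add 7h to convert from UTC-7).
Tomás in UTC: 08:00-10:00, 11:00-12:00, 13:00-14:00, 15:00-16:00 (add 7h to convert from UTC-7).
Idris in UTC: 10:00-15:00 (subtract 2h to convert from UTC+2).
Imani in UTC: 08:00-09:00, 12:00-14:00, 15:00-16:00 (add 7h to convert from UTC-7).
Oliver in UTC: 11:00-12:00, 16:00-17:00 (add 3h to convert from UTC-3).
Carol in UTC: 08:00-11:00, 12:00-13:00 (add 7h to convert from UTC-7).
Gabriel in UTC: 11:00-16:00 (add 6h to convert from UTC-6).
Ines ∩ Tomás: 08:00-09:00, 11:00-12:00.
Ines ∩ Tomás ∩ Idris: 11:00-12:00.
Ines ∩ Tomás ∩ Idris ∩ Imani: ∅.
Ines ∩ Tomás ∩ Idris ∩ Imani ∩ Oliver: ∅.
Ines ∩ Tomás ∩ Idris ∩ Imani ∩ Oliver ∩ Carol: ∅.
Ines ∩ Tomás ∩ Idris ∩ Imani ∩ Oliver ∩ Carol ∩ Gabriel: ∅.
There is no time when everyone is free.
No common window is at least 60 minutes long.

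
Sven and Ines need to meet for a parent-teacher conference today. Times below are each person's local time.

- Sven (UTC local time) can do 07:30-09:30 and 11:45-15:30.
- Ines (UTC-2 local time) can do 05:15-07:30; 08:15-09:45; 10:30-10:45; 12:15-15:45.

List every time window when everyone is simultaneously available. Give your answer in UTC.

07:30-09:30, 12:30-12:45, 14:15-15:30

Sven in UTC: 07:30-09:30, 11:45-15:30.
Ines in UTC: 07:15-09:30, 10:15-11:45, 12:30-12:45, 14:15-17:45 (add 2h to convert from UTC-2).
Sven ∩ Ines: 07:30-09:30, 12:30-12:45, 14:15-15:30.
So the common availability across everyone is 07:30-09:30, 12:30-12:45, 14:15-15:30.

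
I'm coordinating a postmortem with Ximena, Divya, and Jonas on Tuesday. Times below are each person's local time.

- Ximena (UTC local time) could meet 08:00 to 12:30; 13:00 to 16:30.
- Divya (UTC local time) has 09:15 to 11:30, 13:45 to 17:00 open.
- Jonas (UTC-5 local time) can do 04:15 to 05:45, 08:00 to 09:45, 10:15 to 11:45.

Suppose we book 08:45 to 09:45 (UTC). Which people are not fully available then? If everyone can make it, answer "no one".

Divya, Jonas

Ximena in UTC: 08:00-12:30, 13:00-16:30.
Divya in UTC: 09:15-11:30, 13:45-17:00.
Jonas in UTC: 09:15-10:45, 13:00-14:45, 15:15-16:45 (add 5h to convert from UTC-5).
Ximena: free for 08:45-09:45. Divya: not fully free for 08:45-09:45. Jonas: not fully free for 08:45-09:45.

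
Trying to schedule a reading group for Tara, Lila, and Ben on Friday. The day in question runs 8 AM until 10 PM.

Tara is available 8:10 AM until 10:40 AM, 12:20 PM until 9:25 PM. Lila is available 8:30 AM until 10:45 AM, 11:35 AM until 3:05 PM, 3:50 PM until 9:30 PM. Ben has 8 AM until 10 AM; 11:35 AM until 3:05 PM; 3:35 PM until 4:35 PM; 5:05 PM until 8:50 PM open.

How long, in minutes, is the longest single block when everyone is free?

Tara ∩ Lila: 08:30-10:40, 12:20-15:05, 15:50-21:25.
Tara ∩ Lila ∩ Ben: 08:30-10:00, 12:20-15:05, 15:50-16:35, 17:05-20:50.
The longest is 17:05-20:50 at 225 minutes.

225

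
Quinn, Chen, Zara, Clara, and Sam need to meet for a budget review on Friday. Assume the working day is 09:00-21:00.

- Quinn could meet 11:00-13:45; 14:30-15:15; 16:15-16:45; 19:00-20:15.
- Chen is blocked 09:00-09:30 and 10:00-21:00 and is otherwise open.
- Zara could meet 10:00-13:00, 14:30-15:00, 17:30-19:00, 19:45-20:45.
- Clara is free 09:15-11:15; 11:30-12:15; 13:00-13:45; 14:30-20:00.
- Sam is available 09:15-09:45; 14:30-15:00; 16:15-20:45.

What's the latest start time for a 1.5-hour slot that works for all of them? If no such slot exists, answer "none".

Quinn free: 11:00-13:45, 14:30-15:15, 16:15-16:45, 19:00-20:15.
Chen free: 09:30-10:00 (invert busy blocks within the working day).
Zara free: 10:00-13:00, 14:30-15:00, 17:30-19:00, 19:45-20:45.
Clara free: 09:15-11:15, 11:30-12:15, 13:00-13:45, 14:30-20:00.
Sam free: 09:15-09:45, 14:30-15:00, 16:15-20:45.
Quinn ∩ Chen: ∅.
Quinn ∩ Chen ∩ Zara: ∅.
Quinn ∩ Chen ∩ Zara ∩ Clara: ∅.
Quinn ∩ Chen ∩ Zara ∩ Clara ∩ Sam: ∅.
There is no time when everyone is free.
No common window is at least 90 minutes long.

none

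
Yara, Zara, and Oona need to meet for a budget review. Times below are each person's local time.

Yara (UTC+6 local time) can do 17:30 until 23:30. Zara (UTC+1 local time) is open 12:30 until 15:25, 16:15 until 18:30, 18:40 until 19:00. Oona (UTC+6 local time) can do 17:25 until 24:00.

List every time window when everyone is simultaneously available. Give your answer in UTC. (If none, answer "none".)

Yara in UTC: 11:30-17:30 (subtract 6h to convert from UTC+6).
Zara in UTC: 11:30-14:25, 15:15-17:30, 17:40-18:00 (subtract 1h to convert from UTC+1).
Oona in UTC: 11:25-18:00 (subtract 6h to convert from UTC+6).
Yara ∩ Zara: 11:30-14:25, 15:15-17:30.
Yara ∩ Zara ∩ Oona: 11:30-14:25, 15:15-17:30.

11:30-14:25, 15:15-17:30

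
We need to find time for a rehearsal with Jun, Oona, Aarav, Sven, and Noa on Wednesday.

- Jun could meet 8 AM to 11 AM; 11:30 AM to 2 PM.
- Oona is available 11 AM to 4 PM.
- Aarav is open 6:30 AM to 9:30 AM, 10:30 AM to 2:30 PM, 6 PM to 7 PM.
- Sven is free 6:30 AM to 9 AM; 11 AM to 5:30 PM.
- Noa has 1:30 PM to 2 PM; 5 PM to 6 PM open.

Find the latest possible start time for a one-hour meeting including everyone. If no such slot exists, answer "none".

none

Jun ∩ Oona: 11:30-14:00.
Jun ∩ Oona ∩ Aarav: 11:30-14:00.
Jun ∩ Oona ∩ Aarav ∩ Sven: 11:30-14:00.
Jun ∩ Oona ∩ Aarav ∩ Sven ∩ Noa: 13:30-14:00.
No common window is at least 60 minutes long.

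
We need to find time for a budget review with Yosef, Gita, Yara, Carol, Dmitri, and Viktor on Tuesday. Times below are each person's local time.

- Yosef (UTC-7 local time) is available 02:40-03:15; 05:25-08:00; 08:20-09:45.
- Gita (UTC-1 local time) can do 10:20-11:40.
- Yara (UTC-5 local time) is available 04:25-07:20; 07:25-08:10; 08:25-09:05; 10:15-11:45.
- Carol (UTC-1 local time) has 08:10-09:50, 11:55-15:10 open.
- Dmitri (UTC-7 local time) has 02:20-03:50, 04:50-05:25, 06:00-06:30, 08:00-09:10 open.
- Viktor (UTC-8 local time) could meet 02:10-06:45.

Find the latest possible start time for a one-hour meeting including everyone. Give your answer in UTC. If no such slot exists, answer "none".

none

Yosef in UTC: 09:40-10:15, 12:25-15:00, 15:20-16:45 (add 7h to convert from UTC-7).
Gita in UTC: 11:20-12:40 (add 1h to convert from UTC-1).
Yara in UTC: 09:25-12:20, 12:25-13:10, 13:25-14:05, 15:15-16:45 (add 5h to convert from UTC-5).
Carol in UTC: 09:10-10:50, 12:55-16:10 (add 1h to convert from UTC-1).
Dmitri in UTC: 09:20-10:50, 11:50-12:25, 13:00-13:30, 15:00-16:10 (add 7h to convert from UTC-7).
Viktor in UTC: 10:10-14:45 (add 8h to convert from UTC-8).
Yosef ∩ Gita: 12:25-12:40.
Yosef ∩ Gita ∩ Yara: 12:25-12:40.
Yosef ∩ Gita ∩ Yara ∩ Carol: ∅.
Yosef ∩ Gita ∩ Yara ∩ Carol ∩ Dmitri: ∅.
Yosef ∩ Gita ∩ Yara ∩ Carol ∩ Dmitri ∩ Viktor: ∅.
There is no time when everyone is free.
No common window is at least 60 minutes long.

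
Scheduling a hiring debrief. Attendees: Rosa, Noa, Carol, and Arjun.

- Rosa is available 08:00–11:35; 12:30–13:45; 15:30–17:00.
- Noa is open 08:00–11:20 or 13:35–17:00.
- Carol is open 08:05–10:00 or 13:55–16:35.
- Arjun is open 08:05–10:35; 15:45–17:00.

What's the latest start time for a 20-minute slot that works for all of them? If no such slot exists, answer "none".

16:15

Rosa ∩ Noa: 08:00-11:20, 13:35-13:45, 15:30-17:00.
Rosa ∩ Noa ∩ Carol: 08:05-10:00, 15:30-16:35.
Rosa ∩ Noa ∩ Carol ∩ Arjun: 08:05-10:00, 15:45-16:35.
The last common window of at least 20 minutes is 15:45-16:35; a 20-minute meeting can start as late as 16:15 and still end by 16:35.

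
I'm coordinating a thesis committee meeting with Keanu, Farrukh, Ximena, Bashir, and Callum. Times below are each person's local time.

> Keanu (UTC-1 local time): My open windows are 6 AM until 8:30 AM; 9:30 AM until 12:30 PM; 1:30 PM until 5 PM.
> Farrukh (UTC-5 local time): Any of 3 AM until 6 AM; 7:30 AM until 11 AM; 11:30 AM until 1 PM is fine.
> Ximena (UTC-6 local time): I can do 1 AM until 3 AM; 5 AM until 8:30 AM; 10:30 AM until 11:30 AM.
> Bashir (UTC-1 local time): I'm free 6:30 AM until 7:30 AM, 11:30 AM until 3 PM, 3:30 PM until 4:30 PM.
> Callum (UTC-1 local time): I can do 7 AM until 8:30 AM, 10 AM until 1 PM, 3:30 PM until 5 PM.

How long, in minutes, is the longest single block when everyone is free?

60

Keanu in UTC: 07:00-09:30, 10:30-13:30, 14:30-18:00 (add 1h to convert from UTC-1).
Farrukh in UTC: 08:00-11:00, 12:30-16:00, 16:30-18:00 (add 5h to convert from UTC-5).
Ximena in UTC: 07:00-09:00, 11:00-14:30, 16:30-17:30 (add 6h to convert from UTC-6).
Bashir in UTC: 07:30-08:30, 12:30-16:00, 16:30-17:30 (add 1h to convert from UTC-1).
Callum in UTC: 08:00-09:30, 11:00-14:00, 16:30-18:00 (add 1h to convert from UTC-1).
Keanu ∩ Farrukh: 08:00-09:30, 10:30-11:00, 12:30-13:30, 14:30-16:00, 16:30-18:00.
Keanu ∩ Farrukh ∩ Ximena: 08:00-09:00, 12:30-13:30, 16:30-17:30.
Keanu ∩ Farrukh ∩ Ximena ∩ Bashir: 08:00-08:30, 12:30-13:30, 16:30-17:30.
Keanu ∩ Farrukh ∩ Ximena ∩ Bashir ∩ Callum: 08:00-08:30, 12:30-13:30, 16:30-17:30.
The longest is 12:30-13:30 at 60 minutes.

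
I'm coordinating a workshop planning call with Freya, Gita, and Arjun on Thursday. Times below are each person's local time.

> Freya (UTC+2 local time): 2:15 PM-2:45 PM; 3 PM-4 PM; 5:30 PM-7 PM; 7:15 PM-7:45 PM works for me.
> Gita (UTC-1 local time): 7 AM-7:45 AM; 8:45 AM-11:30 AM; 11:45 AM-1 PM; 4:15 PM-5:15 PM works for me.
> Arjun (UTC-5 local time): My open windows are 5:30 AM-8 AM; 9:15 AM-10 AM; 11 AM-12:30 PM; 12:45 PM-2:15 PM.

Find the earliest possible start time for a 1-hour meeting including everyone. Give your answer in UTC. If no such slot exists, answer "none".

Freya in UTC: 12:15-12:45, 13:00-14:00, 15:30-17:00, 17:15-17:45 (subtract 2h to convert from UTC+2).
Gita in UTC: 08:00-08:45, 09:45-12:30, 12:45-14:00, 17:15-18:15 (add 1h to convert from UTC-1).
Arjun in UTC: 10:30-13:00, 14:15-15:00, 16:00-17:30, 17:45-19:15 (add 5h to convert from UTC-5).
Freya ∩ Gita: 12:15-12:30, 13:00-14:00, 17:15-17:45.
Freya ∩ Gita ∩ Arjun: 12:15-12:30, 17:15-17:30.
No common window is at least 60 minutes long.

none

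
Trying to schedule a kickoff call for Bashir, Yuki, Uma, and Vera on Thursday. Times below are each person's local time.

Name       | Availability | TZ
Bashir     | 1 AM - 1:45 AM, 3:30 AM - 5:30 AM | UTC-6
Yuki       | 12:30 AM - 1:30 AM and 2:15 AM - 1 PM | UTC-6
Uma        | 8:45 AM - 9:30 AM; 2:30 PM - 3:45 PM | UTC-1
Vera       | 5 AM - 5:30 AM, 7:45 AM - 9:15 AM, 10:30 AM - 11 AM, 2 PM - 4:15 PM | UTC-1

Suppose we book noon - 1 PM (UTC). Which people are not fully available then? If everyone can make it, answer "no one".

Bashir in UTC: 07:00-07:45, 09:30-11:30 (add 6h to convert from UTC-6).
Yuki in UTC: 06:30-07:30, 08:15-19:00 (add 6h to convert from UTC-6).
Uma in UTC: 09:45-10:30, 15:30-16:45 (add 1h to convert from UTC-1).
Vera in UTC: 06:00-06:30, 08:45-10:15, 11:30-12:00, 15:00-17:15 (add 1h to convert from UTC-1).
Bashir: not fully free for 12:00-13:00. Yuki: free for 12:00-13:00. Uma: not fully free for 12:00-13:00. Vera: not fully free for 12:00-13:00.

Bashir, Uma, Vera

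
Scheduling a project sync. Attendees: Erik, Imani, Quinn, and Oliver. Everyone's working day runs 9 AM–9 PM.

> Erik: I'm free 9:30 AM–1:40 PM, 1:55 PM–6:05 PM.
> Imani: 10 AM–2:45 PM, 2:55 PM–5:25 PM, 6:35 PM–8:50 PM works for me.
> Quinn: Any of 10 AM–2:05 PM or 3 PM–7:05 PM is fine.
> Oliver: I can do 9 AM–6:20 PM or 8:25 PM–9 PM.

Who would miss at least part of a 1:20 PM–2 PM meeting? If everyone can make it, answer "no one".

Erik

Erik: not fully free for 13:20-14:00. Imani: free for 13:20-14:00. Quinn: free for 13:20-14:00. Oliver: free for 13:20-14:00.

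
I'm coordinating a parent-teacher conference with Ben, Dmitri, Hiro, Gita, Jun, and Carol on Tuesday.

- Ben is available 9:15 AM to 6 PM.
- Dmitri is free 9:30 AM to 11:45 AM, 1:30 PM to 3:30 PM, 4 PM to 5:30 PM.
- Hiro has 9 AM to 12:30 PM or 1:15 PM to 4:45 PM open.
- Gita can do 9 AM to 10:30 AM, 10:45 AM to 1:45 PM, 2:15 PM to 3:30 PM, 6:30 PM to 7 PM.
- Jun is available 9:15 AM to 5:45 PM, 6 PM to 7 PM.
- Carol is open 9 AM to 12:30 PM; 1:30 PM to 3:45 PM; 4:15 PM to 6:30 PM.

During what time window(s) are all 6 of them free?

Ben ∩ Dmitri: 09:30-11:45, 13:30-15:30, 16:00-17:30.
Ben ∩ Dmitri ∩ Hiro: 09:30-11:45, 13:30-15:30, 16:00-16:45.
Ben ∩ Dmitri ∩ Hiro ∩ Gita: 09:30-10:30, 10:45-11:45, 13:30-13:45, 14:15-15:30.
Ben ∩ Dmitri ∩ Hiro ∩ Gita ∩ Jun: 09:30-10:30, 10:45-11:45, 13:30-13:45, 14:15-15:30.
Ben ∩ Dmitri ∩ Hiro ∩ Gita ∩ Jun ∩ Carol: 09:30-10:30, 10:45-11:45, 13:30-13:45, 14:15-15:30.

09:30-10:30, 10:45-11:45, 13:30-13:45, 14:15-15:30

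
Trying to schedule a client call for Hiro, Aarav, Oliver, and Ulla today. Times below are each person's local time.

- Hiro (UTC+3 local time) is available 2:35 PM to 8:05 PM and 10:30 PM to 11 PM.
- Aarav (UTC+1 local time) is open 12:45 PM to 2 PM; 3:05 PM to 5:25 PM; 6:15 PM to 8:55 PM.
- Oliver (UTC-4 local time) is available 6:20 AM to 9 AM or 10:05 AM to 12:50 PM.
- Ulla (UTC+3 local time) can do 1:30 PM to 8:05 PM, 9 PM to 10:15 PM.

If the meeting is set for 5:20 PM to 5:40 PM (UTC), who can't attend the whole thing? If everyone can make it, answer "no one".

Hiro, Oliver, Ulla

Hiro in UTC: 11:35-17:05, 19:30-20:00 (subtract 3h to convert from UTC+3).
Aarav in UTC: 11:45-13:00, 14:05-16:25, 17:15-19:55 (subtract 1h to convert from UTC+1).
Oliver in UTC: 10:20-13:00, 14:05-16:50 (add 4h to convert from UTC-4).
Ulla in UTC: 10:30-17:05, 18:00-19:15 (subtract 3h to convert from UTC+3).
Hiro: not fully free for 17:20-17:40. Aarav: free for 17:20-17:40. Oliver: not fully free for 17:20-17:40. Ulla: not fully free for 17:20-17:40.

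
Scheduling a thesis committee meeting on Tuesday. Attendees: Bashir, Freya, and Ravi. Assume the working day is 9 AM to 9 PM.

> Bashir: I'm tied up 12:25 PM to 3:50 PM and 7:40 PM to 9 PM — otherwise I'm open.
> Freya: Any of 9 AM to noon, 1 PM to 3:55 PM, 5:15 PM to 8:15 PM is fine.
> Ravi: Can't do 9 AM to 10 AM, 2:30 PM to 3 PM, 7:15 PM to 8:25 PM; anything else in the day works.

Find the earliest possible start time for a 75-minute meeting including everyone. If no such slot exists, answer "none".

10:00

Bashir free: 09:00-12:25, 15:50-19:40 (invert busy blocks within the working day).
Freya free: 09:00-12:00, 13:00-15:55, 17:15-20:15.
Ravi free: 10:00-14:30, 15:00-19:15, 20:25-21:00 (invert busy blocks within the working day).
Bashir ∩ Freya: 09:00-12:00, 15:50-15:55, 17:15-19:40.
Bashir ∩ Freya ∩ Ravi: 10:00-12:00, 15:50-15:55, 17:15-19:15.
The first common window of at least 75 minutes is 10:00-12:00, so the earliest start is 10:00.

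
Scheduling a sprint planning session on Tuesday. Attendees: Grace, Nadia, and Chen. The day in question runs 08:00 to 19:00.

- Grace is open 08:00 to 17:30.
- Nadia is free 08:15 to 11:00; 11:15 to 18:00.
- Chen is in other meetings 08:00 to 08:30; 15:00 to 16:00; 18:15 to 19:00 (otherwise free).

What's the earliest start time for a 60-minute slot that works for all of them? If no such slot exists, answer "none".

08:30

Grace free: 08:00-17:30.
Nadia free: 08:15-11:00, 11:15-18:00.
Chen free: 08:30-15:00, 16:00-18:15 (invert busy blocks within the working day).
Grace ∩ Nadia: 08:15-11:00, 11:15-17:30.
Grace ∩ Nadia ∩ Chen: 08:30-11:00, 11:15-15:00, 16:00-17:30.
Those are the intersection windows.
The first common window of at least 60 minutes is 08:30-11:00, so the earliest start is 08:30.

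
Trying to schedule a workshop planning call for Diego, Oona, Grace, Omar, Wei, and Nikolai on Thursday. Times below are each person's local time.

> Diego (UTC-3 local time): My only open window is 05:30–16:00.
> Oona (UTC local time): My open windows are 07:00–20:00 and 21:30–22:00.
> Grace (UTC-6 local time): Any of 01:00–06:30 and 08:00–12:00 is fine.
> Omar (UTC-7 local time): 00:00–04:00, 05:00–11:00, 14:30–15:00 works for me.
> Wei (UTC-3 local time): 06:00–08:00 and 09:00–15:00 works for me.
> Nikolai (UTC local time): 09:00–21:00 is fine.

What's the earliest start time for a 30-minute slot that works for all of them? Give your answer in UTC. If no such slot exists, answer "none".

09:00

Diego in UTC: 08:30-19:00 (add 3h to convert from UTC-3).
Oona in UTC: 07:00-20:00, 21:30-22:00.
Grace in UTC: 07:00-12:30, 14:00-18:00 (add 6h to convert from UTC-6).
Omar in UTC: 07:00-11:00, 12:00-18:00, 21:30-22:00 (add 7h to convert from UTC-7).
Wei in UTC: 09:00-11:00, 12:00-18:00 (add 3h to convert from UTC-3).
Nikolai in UTC: 09:00-21:00.
Diego ∩ Oona: 08:30-19:00.
Diego ∩ Oona ∩ Grace: 08:30-12:30, 14:00-18:00.
Diego ∩ Oona ∩ Grace ∩ Omar: 08:30-11:00, 12:00-12:30, 14:00-18:00.
Diego ∩ Oona ∩ Grace ∩ Omar ∩ Wei: 09:00-11:00, 12:00-12:30, 14:00-18:00.
Diego ∩ Oona ∩ Grace ∩ Omar ∩ Wei ∩ Nikolai: 09:00-11:00, 12:00-12:30, 14:00-18:00.
The first common window of at least 30 minutes is 09:00-11:00, so the earliest start is 09:00.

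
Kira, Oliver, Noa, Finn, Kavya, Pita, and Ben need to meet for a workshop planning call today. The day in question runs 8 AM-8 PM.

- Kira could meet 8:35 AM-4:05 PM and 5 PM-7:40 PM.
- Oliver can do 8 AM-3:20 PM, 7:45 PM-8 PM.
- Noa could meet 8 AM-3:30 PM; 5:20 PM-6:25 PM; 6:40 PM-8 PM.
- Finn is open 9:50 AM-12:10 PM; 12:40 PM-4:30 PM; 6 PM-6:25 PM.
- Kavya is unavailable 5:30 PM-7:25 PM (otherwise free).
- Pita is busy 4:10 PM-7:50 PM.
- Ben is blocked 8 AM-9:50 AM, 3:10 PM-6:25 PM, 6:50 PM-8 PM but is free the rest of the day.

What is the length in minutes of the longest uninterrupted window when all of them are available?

150

Kira free: 08:35-16:05, 17:00-19:40.
Oliver free: 08:00-15:20, 19:45-20:00.
Noa free: 08:00-15:30, 17:20-18:25, 18:40-20:00.
Finn free: 09:50-12:10, 12:40-16:30, 18:00-18:25.
Kavya free: 08:00-17:30, 19:25-20:00 (invert busy blocks within the working day).
Pita free: 08:00-16:10, 19:50-20:00 (invert busy blocks within the working day).
Ben free: 09:50-15:10, 18:25-18:50 (invert busy blocks within the working day).
Kira ∩ Oliver: 08:35-15:20.
Kira ∩ Oliver ∩ Noa: 08:35-15:20.
Kira ∩ Oliver ∩ Noa ∩ Finn: 09:50-12:10, 12:40-15:20.
Kira ∩ Oliver ∩ Noa ∩ Finn ∩ Kavya: 09:50-12:10, 12:40-15:20.
Kira ∩ Oliver ∩ Noa ∩ Finn ∩ Kavya ∩ Pita: 09:50-12:10, 12:40-15:20.
Kira ∩ Oliver ∩ Noa ∩ Finn ∩ Kavya ∩ Pita ∩ Ben: 09:50-12:10, 12:40-15:10.
The longest is 12:40-15:10 at 150 minutes.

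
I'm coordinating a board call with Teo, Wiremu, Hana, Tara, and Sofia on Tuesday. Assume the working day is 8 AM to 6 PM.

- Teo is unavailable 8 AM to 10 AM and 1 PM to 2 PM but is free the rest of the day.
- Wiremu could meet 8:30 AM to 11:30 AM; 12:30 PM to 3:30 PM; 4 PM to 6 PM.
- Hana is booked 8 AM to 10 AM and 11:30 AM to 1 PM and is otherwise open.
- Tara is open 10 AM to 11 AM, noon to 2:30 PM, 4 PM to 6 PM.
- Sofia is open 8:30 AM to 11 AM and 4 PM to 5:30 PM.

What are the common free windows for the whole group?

Teo free: 10:00-13:00, 14:00-18:00 (invert busy blocks within the working day).
Wiremu free: 08:30-11:30, 12:30-15:30, 16:00-18:00.
Hana free: 10:00-11:30, 13:00-18:00 (invert busy blocks within the working day).
Tara free: 10:00-11:00, 12:00-14:30, 16:00-18:00.
Sofia free: 08:30-11:00, 16:00-17:30.
Teo ∩ Wiremu: 10:00-11:30, 12:30-13:00, 14:00-15:30, 16:00-18:00.
Teo ∩ Wiremu ∩ Hana: 10:00-11:30, 14:00-15:30, 16:00-18:00.
Teo ∩ Wiremu ∩ Hana ∩ Tara: 10:00-11:00, 14:00-14:30, 16:00-18:00.
Teo ∩ Wiremu ∩ Hana ∩ Tara ∩ Sofia: 10:00-11:00, 16:00-17:30.

10:00-11:00, 16:00-17:30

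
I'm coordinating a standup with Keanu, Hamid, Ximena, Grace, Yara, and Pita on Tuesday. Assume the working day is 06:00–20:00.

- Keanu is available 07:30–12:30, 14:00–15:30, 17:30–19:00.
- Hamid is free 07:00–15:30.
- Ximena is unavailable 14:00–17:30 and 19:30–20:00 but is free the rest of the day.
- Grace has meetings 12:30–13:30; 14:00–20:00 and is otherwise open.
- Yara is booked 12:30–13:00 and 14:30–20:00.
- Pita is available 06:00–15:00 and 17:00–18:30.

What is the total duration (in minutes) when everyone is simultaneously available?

300

Keanu free: 07:30-12:30, 14:00-15:30, 17:30-19:00.
Hamid free: 07:00-15:30.
Ximena free: 06:00-14:00, 17:30-19:30 (invert busy blocks within the working day).
Grace free: 06:00-12:30, 13:30-14:00 (invert busy blocks within the working day).
Yara free: 06:00-12:30, 13:00-14:30 (invert busy blocks within the working day).
Pita free: 06:00-15:00, 17:00-18:30.
Keanu ∩ Hamid: 07:30-12:30, 14:00-15:30.
Keanu ∩ Hamid ∩ Ximena: 07:30-12:30.
Keanu ∩ Hamid ∩ Ximena ∩ Grace: 07:30-12:30.
Keanu ∩ Hamid ∩ Ximena ∩ Grace ∩ Yara: 07:30-12:30.
Keanu ∩ Hamid ∩ Ximena ∩ Grace ∩ Yara ∩ Pita: 07:30-12:30.
That's a single block of 300 minutes.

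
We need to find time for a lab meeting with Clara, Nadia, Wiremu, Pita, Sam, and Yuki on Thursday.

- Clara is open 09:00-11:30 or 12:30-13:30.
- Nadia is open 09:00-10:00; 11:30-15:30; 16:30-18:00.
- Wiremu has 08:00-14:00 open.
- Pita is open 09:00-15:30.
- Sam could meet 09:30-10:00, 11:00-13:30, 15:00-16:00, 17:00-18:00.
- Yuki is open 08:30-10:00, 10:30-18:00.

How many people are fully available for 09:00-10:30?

3

Clara, Wiremu, and Pita can make the full 09:00-10:30 slot — that's 3.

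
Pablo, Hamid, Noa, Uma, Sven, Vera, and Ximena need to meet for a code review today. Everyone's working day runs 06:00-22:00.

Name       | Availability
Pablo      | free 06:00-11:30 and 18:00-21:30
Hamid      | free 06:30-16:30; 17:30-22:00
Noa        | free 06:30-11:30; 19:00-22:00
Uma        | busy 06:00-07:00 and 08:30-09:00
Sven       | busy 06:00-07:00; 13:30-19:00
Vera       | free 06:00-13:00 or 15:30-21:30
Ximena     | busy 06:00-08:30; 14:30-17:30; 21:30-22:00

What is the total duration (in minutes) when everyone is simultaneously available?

Pablo free: 06:00-11:30, 18:00-21:30.
Hamid free: 06:30-16:30, 17:30-22:00.
Noa free: 06:30-11:30, 19:00-22:00.
Uma free: 07:00-08:30, 09:00-22:00 (invert busy blocks within the working day).
Sven free: 07:00-13:30, 19:00-22:00 (invert busy blocks within the working day).
Vera free: 06:00-13:00, 15:30-21:30.
Ximena free: 08:30-14:30, 17:30-21:30 (invert busy blocks within the working day).
Pablo ∩ Hamid: 06:30-11:30, 18:00-21:30.
Pablo ∩ Hamid ∩ Noa: 06:30-11:30, 19:00-21:30.
Pablo ∩ Hamid ∩ Noa ∩ Uma: 07:00-08:30, 09:00-11:30, 19:00-21:30.
Pablo ∩ Hamid ∩ Noa ∩ Uma ∩ Sven: 07:00-08:30, 09:00-11:30, 19:00-21:30.
Pablo ∩ Hamid ∩ Noa ∩ Uma ∩ Sven ∩ Vera: 07:00-08:30, 09:00-11:30, 19:00-21:30.
Pablo ∩ Hamid ∩ Noa ∩ Uma ∩ Sven ∩ Vera ∩ Ximena: 09:00-11:30, 19:00-21:30.
So the common availability across everyone is 09:00-11:30, 19:00-21:30.
Summing the common windows: 150 + 150 = 300 minutes.

300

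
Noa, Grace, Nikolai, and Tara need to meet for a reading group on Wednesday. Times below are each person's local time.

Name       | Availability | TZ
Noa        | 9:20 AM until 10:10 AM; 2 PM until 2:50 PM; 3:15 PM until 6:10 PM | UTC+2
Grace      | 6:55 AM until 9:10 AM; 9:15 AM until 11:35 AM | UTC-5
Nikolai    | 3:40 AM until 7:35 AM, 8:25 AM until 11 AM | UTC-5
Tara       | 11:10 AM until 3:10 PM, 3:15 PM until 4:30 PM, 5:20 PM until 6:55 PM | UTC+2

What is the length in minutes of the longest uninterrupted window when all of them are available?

Noa in UTC: 07:20-08:10, 12:00-12:50, 13:15-16:10 (subtract 2h to convert from UTC+2).
Grace in UTC: 11:55-14:10, 14:15-16:35 (add 5h to convert from UTC-5).
Nikolai in UTC: 08:40-12:35, 13:25-16:00 (add 5h to convert from UTC-5).
Tara in UTC: 09:10-13:10, 13:15-14:30, 15:20-16:55 (subtract 2h to convert from UTC+2).
Noa ∩ Grace: 12:00-12:50, 13:15-14:10, 14:15-16:10.
Noa ∩ Grace ∩ Nikolai: 12:00-12:35, 13:25-14:10, 14:15-16:00.
Noa ∩ Grace ∩ Nikolai ∩ Tara: 12:00-12:35, 13:25-14:10, 14:15-14:30, 15:20-16:00.
The longest is 13:25-14:10 at 45 minutes.

45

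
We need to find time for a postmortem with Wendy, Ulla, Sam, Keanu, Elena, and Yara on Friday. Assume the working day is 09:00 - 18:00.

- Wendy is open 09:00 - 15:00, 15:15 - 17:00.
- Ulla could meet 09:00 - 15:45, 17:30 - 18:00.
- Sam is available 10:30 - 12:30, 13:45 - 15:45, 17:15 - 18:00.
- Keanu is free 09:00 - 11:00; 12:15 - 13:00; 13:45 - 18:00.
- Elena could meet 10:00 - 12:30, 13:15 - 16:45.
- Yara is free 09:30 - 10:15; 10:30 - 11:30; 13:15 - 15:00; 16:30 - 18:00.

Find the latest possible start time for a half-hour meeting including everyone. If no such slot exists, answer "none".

Wendy ∩ Ulla: 09:00-15:00, 15:15-15:45.
Wendy ∩ Ulla ∩ Sam: 10:30-12:30, 13:45-15:00, 15:15-15:45.
Wendy ∩ Ulla ∩ Sam ∩ Keanu: 10:30-11:00, 12:15-12:30, 13:45-15:00, 15:15-15:45.
Wendy ∩ Ulla ∩ Sam ∩ Keanu ∩ Elena: 10:30-11:00, 12:15-12:30, 13:45-15:00, 15:15-15:45.
Wendy ∩ Ulla ∩ Sam ∩ Keanu ∩ Elena ∩ Yara: 10:30-11:00, 13:45-15:00.
The last common window of at least 30 minutes is 13:45-15:00; a 30-minute meeting can start as late as 14:30 and still end by 15:00.

14:30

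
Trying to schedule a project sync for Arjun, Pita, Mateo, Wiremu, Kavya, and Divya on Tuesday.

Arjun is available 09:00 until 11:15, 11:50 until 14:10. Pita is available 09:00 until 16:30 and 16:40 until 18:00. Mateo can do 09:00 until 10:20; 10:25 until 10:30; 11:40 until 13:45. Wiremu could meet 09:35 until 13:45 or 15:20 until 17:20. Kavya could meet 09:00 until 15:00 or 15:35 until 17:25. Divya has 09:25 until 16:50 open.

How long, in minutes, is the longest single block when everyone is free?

Arjun ∩ Pita: 09:00-11:15, 11:50-14:10.
Arjun ∩ Pita ∩ Mateo: 09:00-10:20, 10:25-10:30, 11:50-13:45.
Arjun ∩ Pita ∩ Mateo ∩ Wiremu: 09:35-10:20, 10:25-10:30, 11:50-13:45.
Arjun ∩ Pita ∩ Mateo ∩ Wiremu ∩ Kavya: 09:35-10:20, 10:25-10:30, 11:50-13:45.
Arjun ∩ Pita ∩ Mateo ∩ Wiremu ∩ Kavya ∩ Divya: 09:35-10:20, 10:25-10:30, 11:50-13:45.
The longest is 11:50-13:45 at 115 minutes.

115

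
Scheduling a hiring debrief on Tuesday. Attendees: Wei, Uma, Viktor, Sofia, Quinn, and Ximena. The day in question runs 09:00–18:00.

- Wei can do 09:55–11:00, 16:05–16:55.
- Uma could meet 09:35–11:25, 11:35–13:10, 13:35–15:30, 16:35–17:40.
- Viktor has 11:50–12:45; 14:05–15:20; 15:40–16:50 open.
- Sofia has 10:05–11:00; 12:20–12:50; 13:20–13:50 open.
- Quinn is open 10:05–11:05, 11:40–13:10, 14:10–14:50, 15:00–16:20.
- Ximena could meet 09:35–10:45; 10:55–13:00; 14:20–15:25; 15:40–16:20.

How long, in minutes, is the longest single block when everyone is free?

0

Wei ∩ Uma: 09:55-11:00, 16:35-16:55.
Wei ∩ Uma ∩ Viktor: 16:35-16:50.
Wei ∩ Uma ∩ Viktor ∩ Sofia: ∅.
Wei ∩ Uma ∩ Viktor ∩ Sofia ∩ Quinn: ∅.
Wei ∩ Uma ∩ Viktor ∩ Sofia ∩ Quinn ∩ Ximena: ∅.
There is no time when everyone is free.
No common window exists, so the longest block is 0 minutes.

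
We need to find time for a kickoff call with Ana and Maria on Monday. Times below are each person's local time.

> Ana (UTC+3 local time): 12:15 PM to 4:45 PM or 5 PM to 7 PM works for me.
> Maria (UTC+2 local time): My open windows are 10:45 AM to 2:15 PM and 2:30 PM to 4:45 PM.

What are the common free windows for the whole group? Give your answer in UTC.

09:15-12:15, 12:30-13:45, 14:00-14:45

Ana in UTC: 09:15-13:45, 14:00-16:00 (subtract 3h to convert from UTC+3).
Maria in UTC: 08:45-12:15, 12:30-14:45 (subtract 2h to convert from UTC+2).
Ana ∩ Maria: 09:15-12:15, 12:30-13:45, 14:00-14:45.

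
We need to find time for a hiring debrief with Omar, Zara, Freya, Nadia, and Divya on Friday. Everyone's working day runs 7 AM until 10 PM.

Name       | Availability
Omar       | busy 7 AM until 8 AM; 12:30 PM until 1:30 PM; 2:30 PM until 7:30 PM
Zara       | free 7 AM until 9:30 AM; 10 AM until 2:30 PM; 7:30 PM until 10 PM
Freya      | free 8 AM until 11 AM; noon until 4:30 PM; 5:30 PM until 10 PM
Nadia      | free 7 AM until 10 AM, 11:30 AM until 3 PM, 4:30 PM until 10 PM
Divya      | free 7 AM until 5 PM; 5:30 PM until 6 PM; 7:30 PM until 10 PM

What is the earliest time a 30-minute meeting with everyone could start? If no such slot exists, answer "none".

Omar free: 08:00-12:30, 13:30-14:30, 19:30-22:00 (invert busy blocks within the working day).
Zara free: 07:00-09:30, 10:00-14:30, 19:30-22:00.
Freya free: 08:00-11:00, 12:00-16:30, 17:30-22:00.
Nadia free: 07:00-10:00, 11:30-15:00, 16:30-22:00.
Divya free: 07:00-17:00, 17:30-18:00, 19:30-22:00.
Omar ∩ Zara: 08:00-09:30, 10:00-12:30, 13:30-14:30, 19:30-22:00.
Omar ∩ Zara ∩ Freya: 08:00-09:30, 10:00-11:00, 12:00-12:30, 13:30-14:30, 19:30-22:00.
Omar ∩ Zara ∩ Freya ∩ Nadia: 08:00-09:30, 12:00-12:30, 13:30-14:30, 19:30-22:00.
Omar ∩ Zara ∩ Freya ∩ Nadia ∩ Divya: 08:00-09:30, 12:00-12:30, 13:30-14:30, 19:30-22:00.
The first common window of at least 30 minutes is 08:00-09:30, so the earliest start is 08:00.

08:00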